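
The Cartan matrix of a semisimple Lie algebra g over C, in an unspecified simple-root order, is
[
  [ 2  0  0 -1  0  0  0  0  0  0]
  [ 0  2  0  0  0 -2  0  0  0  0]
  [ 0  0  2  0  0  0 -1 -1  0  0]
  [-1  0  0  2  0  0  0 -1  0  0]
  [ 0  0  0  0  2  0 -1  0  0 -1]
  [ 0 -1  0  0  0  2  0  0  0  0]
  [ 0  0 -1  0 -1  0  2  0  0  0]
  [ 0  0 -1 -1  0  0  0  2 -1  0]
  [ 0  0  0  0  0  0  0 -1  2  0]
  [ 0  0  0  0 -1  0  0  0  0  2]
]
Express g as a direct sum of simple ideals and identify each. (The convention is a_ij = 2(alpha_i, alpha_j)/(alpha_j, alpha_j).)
type B_2 + type E_8

The diagram associated to this matrix has two connected components: the simple roots {alpha_2, alpha_6} form a chain of 2 nodes with a double edge at one end; the terminal node there is the unique short simple root (B_2), and {alpha_1, alpha_3, alpha_4, alpha_5, alpha_7, alpha_8, alpha_9, alpha_10} form a chain of 7 nodes with one extra node attached to the third node from one end (E_8). A semisimple Lie algebra decomposes uniquely as the direct sum of simple ideals, one per connected component of its Dynkin diagram, so g ≅ B_2 ⊕ E_8 (dimension 10 + 248 = 258).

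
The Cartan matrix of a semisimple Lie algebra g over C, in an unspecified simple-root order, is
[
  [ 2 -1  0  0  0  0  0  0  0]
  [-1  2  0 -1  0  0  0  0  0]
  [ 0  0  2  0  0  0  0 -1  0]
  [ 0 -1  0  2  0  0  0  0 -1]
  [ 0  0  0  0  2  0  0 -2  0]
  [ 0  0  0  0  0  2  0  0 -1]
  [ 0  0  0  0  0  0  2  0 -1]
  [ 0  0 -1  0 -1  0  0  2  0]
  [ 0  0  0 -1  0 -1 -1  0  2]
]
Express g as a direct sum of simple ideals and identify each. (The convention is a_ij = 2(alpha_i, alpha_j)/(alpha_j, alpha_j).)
type C_3 ⊕ type D_6

The diagram associated to this matrix has two connected components: the simple roots {alpha_3, alpha_5, alpha_8} form a chain of 3 nodes with a double edge at one end; the terminal node there is the unique long simple root (C_3), and {alpha_1, alpha_2, alpha_4, alpha_6, alpha_7, alpha_9} form a chain of 4 nodes with a fork of two nodes at one end (D_6). A semisimple Lie algebra decomposes uniquely as the direct sum of simple ideals, one per connected component of its Dynkin diagram, so g ≅ C_3 ⊕ D_6 (dimension 21 + 66 = 87).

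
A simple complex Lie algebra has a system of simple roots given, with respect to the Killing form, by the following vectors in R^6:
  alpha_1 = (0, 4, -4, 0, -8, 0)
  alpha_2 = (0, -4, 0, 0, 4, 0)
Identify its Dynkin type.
G_2

Compute the Cartan integers a_ij = 2(alpha_i, alpha_j)/(alpha_j, alpha_j); the resulting 2x2 Cartan matrix is
[[2, -3], [-1, 2]].
The roots have two lengths (squared-length ratio 3:1); the short ones are alpha_{2}. The associated Dynkin diagram is two nodes joined by a triple edge (G_2), so the type is G_2.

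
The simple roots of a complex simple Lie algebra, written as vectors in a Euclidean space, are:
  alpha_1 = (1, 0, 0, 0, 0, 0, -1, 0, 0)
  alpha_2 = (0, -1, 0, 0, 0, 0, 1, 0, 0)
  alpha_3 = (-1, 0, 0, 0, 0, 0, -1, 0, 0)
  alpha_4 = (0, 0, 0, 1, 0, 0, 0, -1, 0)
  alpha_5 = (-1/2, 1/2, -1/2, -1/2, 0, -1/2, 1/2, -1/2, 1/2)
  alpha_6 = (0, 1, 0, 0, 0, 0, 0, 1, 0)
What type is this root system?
Compute the Cartan integers a_ij = 2(alpha_i, alpha_j)/(alpha_j, alpha_j); the resulting 6x6 Cartan matrix is
[[2, -1, 0, 0, -1, 0], [-1, 2, -1, 0, 0, -1], [0, -1, 2, 0, 0, 0], [0, 0, 0, 2, 0, -1], [-1, 0, 0, 0, 2, 0], [0, -1, 0, -1, 0, 2]].
All simple roots have the same length, so the diagram is simply laced. The associated Dynkin diagram is a chain of 5 nodes with one extra node attached to the third node from one end (E_6), so the type is E_6.

type E_6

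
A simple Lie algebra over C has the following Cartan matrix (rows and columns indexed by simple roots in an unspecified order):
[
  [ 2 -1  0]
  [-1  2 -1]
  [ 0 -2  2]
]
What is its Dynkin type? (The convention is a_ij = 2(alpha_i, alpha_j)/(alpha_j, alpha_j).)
C_3

The matrix has rank 3 with 2's on the diagonal. Reading the off-diagonal entries as Dynkin edges (a single edge where a_ij = a_ji = -1; a double or triple edge where a_ij * a_ji = 2 or 3), the diagram is a chain of 3 nodes with a double edge at one end; the terminal node there is the unique long simple root (C_3). One simple-root ordering that puts it in standard form is (alpha_1, alpha_2, alpha_3). So the algebra is type C_3, i.e. sp(6).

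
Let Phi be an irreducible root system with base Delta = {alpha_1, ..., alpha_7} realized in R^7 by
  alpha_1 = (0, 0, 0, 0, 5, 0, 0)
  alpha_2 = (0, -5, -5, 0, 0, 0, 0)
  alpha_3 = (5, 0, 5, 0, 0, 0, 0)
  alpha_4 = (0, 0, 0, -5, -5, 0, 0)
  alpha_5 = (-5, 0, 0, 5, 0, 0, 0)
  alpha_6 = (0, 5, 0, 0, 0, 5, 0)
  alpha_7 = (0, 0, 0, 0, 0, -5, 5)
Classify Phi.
Compute the Cartan integers a_ij = 2(alpha_i, alpha_j)/(alpha_j, alpha_j); the resulting 7x7 Cartan matrix is
[[2, 0, 0, -1, 0, 0, 0], [0, 2, -1, 0, 0, -1, 0], [0, -1, 2, 0, -1, 0, 0], [-2, 0, 0, 2, -1, 0, 0], [0, 0, -1, -1, 2, 0, 0], [0, -1, 0, 0, 0, 2, -1], [0, 0, 0, 0, 0, -1, 2]].
The roots have two lengths (squared-length ratio 2:1); the short ones are alpha_{1}. The associated Dynkin diagram is a chain of 7 nodes with a double edge at one end; the terminal node there is the unique short simple root (B_7), so the type is B_7 (the algebra so(15)).

B_7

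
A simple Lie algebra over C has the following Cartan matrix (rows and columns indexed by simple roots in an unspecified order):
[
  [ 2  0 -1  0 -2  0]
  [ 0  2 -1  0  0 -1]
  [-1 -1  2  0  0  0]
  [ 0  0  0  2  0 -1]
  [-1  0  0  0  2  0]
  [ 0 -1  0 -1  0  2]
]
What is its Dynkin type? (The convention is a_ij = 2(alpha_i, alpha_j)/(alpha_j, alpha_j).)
The matrix has rank 6 with 2's on the diagonal. Reading the off-diagonal entries as Dynkin edges (a single edge where a_ij = a_ji = -1; a double or triple edge where a_ij * a_ji = 2 or 3), the diagram is a chain of 6 nodes with a double edge at one end; the terminal node there is the unique short simple root (B_6). One simple-root ordering that puts it in standard form is (alpha_4, alpha_6, alpha_2, alpha_3, alpha_1, alpha_5). So the algebra is type B_6, i.e. so(13).

B_6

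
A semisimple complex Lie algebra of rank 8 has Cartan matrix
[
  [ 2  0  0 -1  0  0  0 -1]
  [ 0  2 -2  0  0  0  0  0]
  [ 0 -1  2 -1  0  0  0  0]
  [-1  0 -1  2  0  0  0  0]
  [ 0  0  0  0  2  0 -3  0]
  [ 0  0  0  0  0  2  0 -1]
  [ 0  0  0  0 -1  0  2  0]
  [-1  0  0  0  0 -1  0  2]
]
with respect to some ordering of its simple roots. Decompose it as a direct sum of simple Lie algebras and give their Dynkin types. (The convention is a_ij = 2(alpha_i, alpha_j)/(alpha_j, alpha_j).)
The diagram associated to this matrix has two connected components: the simple roots {alpha_1, alpha_2, alpha_3, alpha_4, alpha_6, alpha_8} form a chain of 6 nodes with a double edge at one end; the terminal node there is the unique long simple root (C_6), and {alpha_5, alpha_7} form two nodes joined by a triple edge (G_2). A semisimple Lie algebra decomposes uniquely as the direct sum of simple ideals, one per connected component of its Dynkin diagram, so g ≅ C_6 ⊕ G_2 (dimension 78 + 14 = 92).

type C_6 + type G_2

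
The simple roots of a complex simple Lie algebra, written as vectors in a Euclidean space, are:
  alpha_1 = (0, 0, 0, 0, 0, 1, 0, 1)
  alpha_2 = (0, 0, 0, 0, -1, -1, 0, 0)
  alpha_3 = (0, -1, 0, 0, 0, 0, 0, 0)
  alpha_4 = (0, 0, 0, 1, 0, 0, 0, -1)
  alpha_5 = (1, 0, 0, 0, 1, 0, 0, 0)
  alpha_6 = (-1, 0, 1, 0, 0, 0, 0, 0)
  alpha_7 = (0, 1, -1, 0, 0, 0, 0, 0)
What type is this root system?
B_7 (so(15))

Compute the Cartan integers a_ij = 2(alpha_i, alpha_j)/(alpha_j, alpha_j); the resulting 7x7 Cartan matrix is
[[2, -1, 0, -1, 0, 0, 0], [-1, 2, 0, 0, -1, 0, 0], [0, 0, 2, 0, 0, 0, -1], [-1, 0, 0, 2, 0, 0, 0], [0, -1, 0, 0, 2, -1, 0], [0, 0, 0, 0, -1, 2, -1], [0, 0, -2, 0, 0, -1, 2]].
The roots have two lengths (squared-length ratio 2:1); the short ones are alpha_{3}. The associated Dynkin diagram is a chain of 7 nodes with a double edge at one end; the terminal node there is the unique short simple root (B_7), so the type is B_7 (the algebra so(15)).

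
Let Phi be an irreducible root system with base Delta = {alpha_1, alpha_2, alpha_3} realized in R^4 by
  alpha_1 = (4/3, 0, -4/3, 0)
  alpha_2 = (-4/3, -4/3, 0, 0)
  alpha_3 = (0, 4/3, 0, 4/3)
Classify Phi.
Compute the Cartan integers a_ij = 2(alpha_i, alpha_j)/(alpha_j, alpha_j); the resulting 3x3 Cartan matrix is
[[2, -1, 0], [-1, 2, -1], [0, -1, 2]].
All simple roots have the same length, so the diagram is simply laced. The associated Dynkin diagram is a chain of 3 nodes with single edges (A_3), so the type is A_3 (the algebra sl(4)).

A_3 (sl(4))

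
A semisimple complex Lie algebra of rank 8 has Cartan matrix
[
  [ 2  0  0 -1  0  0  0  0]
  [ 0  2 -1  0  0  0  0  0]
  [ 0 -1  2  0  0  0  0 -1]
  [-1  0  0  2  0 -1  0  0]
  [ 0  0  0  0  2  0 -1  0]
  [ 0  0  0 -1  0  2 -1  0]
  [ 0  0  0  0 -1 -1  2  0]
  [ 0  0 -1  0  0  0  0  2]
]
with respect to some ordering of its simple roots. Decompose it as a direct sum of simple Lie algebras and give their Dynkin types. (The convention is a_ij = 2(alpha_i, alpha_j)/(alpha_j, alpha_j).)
A_3 + A_5

The diagram associated to this matrix has two connected components: the simple roots {alpha_2, alpha_3, alpha_8} form a chain of 3 nodes with single edges (A_3), and {alpha_1, alpha_4, alpha_5, alpha_6, alpha_7} form a chain of 5 nodes with single edges (A_5). A semisimple Lie algebra decomposes uniquely as the direct sum of simple ideals, one per connected component of its Dynkin diagram, so g ≅ A_3 ⊕ A_5 (dimension 15 + 35 = 50).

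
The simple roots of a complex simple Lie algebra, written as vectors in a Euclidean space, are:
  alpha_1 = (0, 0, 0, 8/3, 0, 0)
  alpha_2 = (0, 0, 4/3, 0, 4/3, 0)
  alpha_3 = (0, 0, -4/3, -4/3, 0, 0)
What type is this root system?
C_3

Compute the Cartan integers a_ij = 2(alpha_i, alpha_j)/(alpha_j, alpha_j); the resulting 3x3 Cartan matrix is
[[2, 0, -2], [0, 2, -1], [-1, -1, 2]].
The roots have two lengths (squared-length ratio 2:1); the short ones are alpha_{2,3}. The associated Dynkin diagram is a chain of 3 nodes with a double edge at one end; the terminal node there is the unique long simple root (C_3), so the type is C_3 (the algebra sp(6)).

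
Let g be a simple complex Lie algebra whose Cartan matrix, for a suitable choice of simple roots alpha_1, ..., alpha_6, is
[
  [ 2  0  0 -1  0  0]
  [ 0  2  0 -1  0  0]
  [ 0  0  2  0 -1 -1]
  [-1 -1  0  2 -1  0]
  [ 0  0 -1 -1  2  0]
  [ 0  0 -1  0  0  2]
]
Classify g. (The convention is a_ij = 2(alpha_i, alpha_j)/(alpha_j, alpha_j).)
The matrix has rank 6 with 2's on the diagonal. Reading the off-diagonal entries as Dynkin edges (a single edge where a_ij = a_ji = -1; a double or triple edge where a_ij * a_ji = 2 or 3), the diagram is a chain of 4 nodes with a fork of two nodes at one end (D_6). One simple-root ordering that puts it in standard form is (alpha_6, alpha_3, alpha_5, alpha_4, alpha_1, alpha_2). So the algebra is type D_6, i.e. so(12).

type D_6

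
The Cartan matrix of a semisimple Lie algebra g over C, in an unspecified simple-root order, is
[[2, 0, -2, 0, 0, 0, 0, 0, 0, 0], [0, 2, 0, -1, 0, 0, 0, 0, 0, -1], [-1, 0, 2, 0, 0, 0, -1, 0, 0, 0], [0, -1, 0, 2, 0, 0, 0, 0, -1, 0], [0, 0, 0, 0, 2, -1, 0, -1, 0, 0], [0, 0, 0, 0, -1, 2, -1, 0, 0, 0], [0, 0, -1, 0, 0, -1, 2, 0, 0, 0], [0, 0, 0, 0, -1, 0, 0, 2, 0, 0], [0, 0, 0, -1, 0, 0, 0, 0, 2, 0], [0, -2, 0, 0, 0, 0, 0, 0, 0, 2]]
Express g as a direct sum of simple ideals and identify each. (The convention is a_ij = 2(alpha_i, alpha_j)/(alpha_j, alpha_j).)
The diagram associated to this matrix has two connected components: the simple roots {alpha_2, alpha_4, alpha_9, alpha_10} form a chain of 4 nodes with a double edge at one end; the terminal node there is the unique long simple root (C_4), and {alpha_1, alpha_3, alpha_5, alpha_6, alpha_7, alpha_8} form a chain of 6 nodes with a double edge at one end; the terminal node there is the unique long simple root (C_6). A semisimple Lie algebra decomposes uniquely as the direct sum of simple ideals, one per connected component of its Dynkin diagram, so g ≅ C_4 ⊕ C_6 (dimension 36 + 78 = 114).

type C_4 + type C_6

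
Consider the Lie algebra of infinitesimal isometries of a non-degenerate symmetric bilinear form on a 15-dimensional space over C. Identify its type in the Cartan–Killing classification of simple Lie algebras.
B7

This is so(15) with 15 odd, which has dimension 15(15-1)/2 = 105 and rank (15-1)/2 = 7. In the classification of classical Lie algebras, the orthogonal algebra so(2n+1) in an odd number of variables has type B_n; here n = 7, so the Dynkin diagram is a chain of 7 nodes with a double edge at one end; the terminal node there is the unique short simple root (B_7). Hence the type is B_7.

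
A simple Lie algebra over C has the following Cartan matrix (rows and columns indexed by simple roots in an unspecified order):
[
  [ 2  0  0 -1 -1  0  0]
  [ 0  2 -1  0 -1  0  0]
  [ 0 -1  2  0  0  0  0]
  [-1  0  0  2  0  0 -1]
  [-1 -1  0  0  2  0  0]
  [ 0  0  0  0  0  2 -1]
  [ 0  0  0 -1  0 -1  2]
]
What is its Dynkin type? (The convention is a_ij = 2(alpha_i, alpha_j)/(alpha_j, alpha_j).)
A_7

The matrix has rank 7 with 2's on the diagonal. Reading the off-diagonal entries as Dynkin edges (a single edge where a_ij = a_ji = -1; a double or triple edge where a_ij * a_ji = 2 or 3), the diagram is a chain of 7 nodes with single edges (A_7). One simple-root ordering that puts it in standard form is (alpha_3, alpha_2, alpha_5, alpha_1, alpha_4, alpha_7, alpha_6). So the algebra is type A_7, i.e. sl(8).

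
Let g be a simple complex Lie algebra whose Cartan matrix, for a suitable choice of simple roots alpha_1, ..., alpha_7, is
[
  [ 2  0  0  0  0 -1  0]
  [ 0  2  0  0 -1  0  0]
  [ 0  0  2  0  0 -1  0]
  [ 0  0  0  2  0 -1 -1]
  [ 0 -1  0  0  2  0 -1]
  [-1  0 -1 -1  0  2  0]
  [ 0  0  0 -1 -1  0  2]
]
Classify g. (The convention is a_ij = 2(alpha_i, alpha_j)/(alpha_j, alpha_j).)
D_7 (so(14))

The matrix has rank 7 with 2's on the diagonal. Reading the off-diagonal entries as Dynkin edges (a single edge where a_ij = a_ji = -1; a double or triple edge where a_ij * a_ji = 2 or 3), the diagram is a chain of 5 nodes with a fork of two nodes at one end (D_7). One simple-root ordering that puts it in standard form is (alpha_2, alpha_5, alpha_7, alpha_4, alpha_6, alpha_3, alpha_1). So the algebra is type D_7, i.e. so(14).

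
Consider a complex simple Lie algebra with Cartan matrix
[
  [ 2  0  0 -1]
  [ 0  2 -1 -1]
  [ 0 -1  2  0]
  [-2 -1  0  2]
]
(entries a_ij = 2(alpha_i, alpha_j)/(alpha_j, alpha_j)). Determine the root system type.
B4

The matrix has rank 4 with 2's on the diagonal. Reading the off-diagonal entries as Dynkin edges (a single edge where a_ij = a_ji = -1; a double or triple edge where a_ij * a_ji = 2 or 3), the diagram is a chain of 4 nodes with a double edge at one end; the terminal node there is the unique short simple root (B_4). One simple-root ordering that puts it in standard form is (alpha_3, alpha_2, alpha_4, alpha_1). So the algebra is type B_4, i.e. so(9).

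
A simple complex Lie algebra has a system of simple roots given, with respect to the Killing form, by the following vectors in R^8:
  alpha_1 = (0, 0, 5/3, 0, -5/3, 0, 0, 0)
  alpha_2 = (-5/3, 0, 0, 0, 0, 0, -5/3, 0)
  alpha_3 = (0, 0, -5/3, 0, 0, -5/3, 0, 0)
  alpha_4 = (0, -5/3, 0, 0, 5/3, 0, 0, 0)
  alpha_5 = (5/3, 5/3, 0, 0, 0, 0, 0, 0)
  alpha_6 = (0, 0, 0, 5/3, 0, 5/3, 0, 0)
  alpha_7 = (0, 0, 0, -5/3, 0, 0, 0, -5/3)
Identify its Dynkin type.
A_7

Compute the Cartan integers a_ij = 2(alpha_i, alpha_j)/(alpha_j, alpha_j); the resulting 7x7 Cartan matrix is
[[2, 0, -1, -1, 0, 0, 0], [0, 2, 0, 0, -1, 0, 0], [-1, 0, 2, 0, 0, -1, 0], [-1, 0, 0, 2, -1, 0, 0], [0, -1, 0, -1, 2, 0, 0], [0, 0, -1, 0, 0, 2, -1], [0, 0, 0, 0, 0, -1, 2]].
All simple roots have the same length, so the diagram is simply laced. The associated Dynkin diagram is a chain of 7 nodes with single edges (A_7), so the type is A_7 (the algebra sl(8)).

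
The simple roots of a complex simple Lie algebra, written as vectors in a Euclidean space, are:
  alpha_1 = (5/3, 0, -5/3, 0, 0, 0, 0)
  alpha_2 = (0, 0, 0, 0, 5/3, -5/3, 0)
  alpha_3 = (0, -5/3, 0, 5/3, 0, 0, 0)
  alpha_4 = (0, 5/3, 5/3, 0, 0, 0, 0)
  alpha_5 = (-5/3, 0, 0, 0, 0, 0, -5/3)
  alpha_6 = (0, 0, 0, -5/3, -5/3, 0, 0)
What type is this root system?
A_6 (sl(7))

Compute the Cartan integers a_ij = 2(alpha_i, alpha_j)/(alpha_j, alpha_j); the resulting 6x6 Cartan matrix is
[[2, 0, 0, -1, -1, 0], [0, 2, 0, 0, 0, -1], [0, 0, 2, -1, 0, -1], [-1, 0, -1, 2, 0, 0], [-1, 0, 0, 0, 2, 0], [0, -1, -1, 0, 0, 2]].
All simple roots have the same length, so the diagram is simply laced. The associated Dynkin diagram is a chain of 6 nodes with single edges (A_6), so the type is A_6 (the algebra sl(7)).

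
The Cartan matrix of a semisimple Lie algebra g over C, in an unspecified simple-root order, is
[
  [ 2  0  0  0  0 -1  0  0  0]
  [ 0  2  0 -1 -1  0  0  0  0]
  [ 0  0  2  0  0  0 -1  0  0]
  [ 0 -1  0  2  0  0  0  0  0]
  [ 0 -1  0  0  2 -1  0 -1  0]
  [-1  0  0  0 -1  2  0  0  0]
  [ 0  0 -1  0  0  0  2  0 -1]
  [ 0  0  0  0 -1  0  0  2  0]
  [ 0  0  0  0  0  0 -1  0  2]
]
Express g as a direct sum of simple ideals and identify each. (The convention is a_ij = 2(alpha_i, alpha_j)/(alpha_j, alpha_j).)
The diagram associated to this matrix has two connected components: the simple roots {alpha_3, alpha_7, alpha_9} form a chain of 3 nodes with single edges (A_3), and {alpha_1, alpha_2, alpha_4, alpha_5, alpha_6, alpha_8} form a chain of 5 nodes with one extra node attached to the third node from one end (E_6). A semisimple Lie algebra decomposes uniquely as the direct sum of simple ideals, one per connected component of its Dynkin diagram, so g ≅ A_3 ⊕ E_6 (dimension 15 + 78 = 93).

A3 + E6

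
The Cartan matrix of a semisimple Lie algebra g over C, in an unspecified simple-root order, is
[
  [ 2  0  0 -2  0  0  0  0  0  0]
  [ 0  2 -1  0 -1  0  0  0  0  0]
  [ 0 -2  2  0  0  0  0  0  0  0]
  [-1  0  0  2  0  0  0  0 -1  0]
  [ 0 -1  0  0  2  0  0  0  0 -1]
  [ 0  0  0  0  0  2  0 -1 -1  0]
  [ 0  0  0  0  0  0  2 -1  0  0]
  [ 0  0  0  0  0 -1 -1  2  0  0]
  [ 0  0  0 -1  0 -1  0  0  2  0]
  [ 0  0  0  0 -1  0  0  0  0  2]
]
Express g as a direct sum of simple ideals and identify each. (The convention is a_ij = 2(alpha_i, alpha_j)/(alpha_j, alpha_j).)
The diagram associated to this matrix has two connected components: the simple roots {alpha_2, alpha_3, alpha_5, alpha_10} form a chain of 4 nodes with a double edge at one end; the terminal node there is the unique long simple root (C_4), and {alpha_1, alpha_4, alpha_6, alpha_7, alpha_8, alpha_9} form a chain of 6 nodes with a double edge at one end; the terminal node there is the unique long simple root (C_6). A semisimple Lie algebra decomposes uniquely as the direct sum of simple ideals, one per connected component of its Dynkin diagram, so g ≅ C_4 ⊕ C_6 (dimension 36 + 78 = 114).

C_4 + C_6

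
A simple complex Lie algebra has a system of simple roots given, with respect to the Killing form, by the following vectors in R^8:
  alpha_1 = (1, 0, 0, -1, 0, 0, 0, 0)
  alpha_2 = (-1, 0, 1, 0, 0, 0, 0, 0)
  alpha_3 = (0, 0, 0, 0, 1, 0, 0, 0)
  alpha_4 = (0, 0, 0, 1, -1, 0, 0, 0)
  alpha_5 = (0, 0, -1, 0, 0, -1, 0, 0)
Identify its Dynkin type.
Compute the Cartan integers a_ij = 2(alpha_i, alpha_j)/(alpha_j, alpha_j); the resulting 5x5 Cartan matrix is
[[2, -1, 0, -1, 0], [-1, 2, 0, 0, -1], [0, 0, 2, -1, 0], [-1, 0, -2, 2, 0], [0, -1, 0, 0, 2]].
The roots have two lengths (squared-length ratio 2:1); the short ones are alpha_{3}. The associated Dynkin diagram is a chain of 5 nodes with a double edge at one end; the terminal node there is the unique short simple root (B_5), so the type is B_5 (the algebra so(11)).

B_5 (so(11))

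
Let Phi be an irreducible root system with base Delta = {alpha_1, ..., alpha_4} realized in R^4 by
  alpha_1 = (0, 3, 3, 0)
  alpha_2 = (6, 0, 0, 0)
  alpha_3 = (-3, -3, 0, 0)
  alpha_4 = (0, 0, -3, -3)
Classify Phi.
Compute the Cartan integers a_ij = 2(alpha_i, alpha_j)/(alpha_j, alpha_j); the resulting 4x4 Cartan matrix is
[[2, 0, -1, -1], [0, 2, -2, 0], [-1, -1, 2, 0], [-1, 0, 0, 2]].
The roots have two lengths (squared-length ratio 2:1); the short ones are alpha_{1,3,4}. The associated Dynkin diagram is a chain of 4 nodes with a double edge at one end; the terminal node there is the unique long simple root (C_4), so the type is C_4 (the algebra sp(8)).

C_4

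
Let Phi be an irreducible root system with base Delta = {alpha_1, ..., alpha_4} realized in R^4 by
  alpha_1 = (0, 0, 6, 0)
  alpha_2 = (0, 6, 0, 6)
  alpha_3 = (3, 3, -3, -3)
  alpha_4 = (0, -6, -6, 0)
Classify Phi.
F4

Compute the Cartan integers a_ij = 2(alpha_i, alpha_j)/(alpha_j, alpha_j); the resulting 4x4 Cartan matrix is
[[2, 0, -1, -1], [0, 2, 0, -1], [-1, 0, 2, 0], [-2, -1, 0, 2]].
The roots have two lengths (squared-length ratio 2:1); the short ones are alpha_{1,3}. The associated Dynkin diagram is a chain of 4 nodes with a double edge between the middle two (F_4), so the type is F_4.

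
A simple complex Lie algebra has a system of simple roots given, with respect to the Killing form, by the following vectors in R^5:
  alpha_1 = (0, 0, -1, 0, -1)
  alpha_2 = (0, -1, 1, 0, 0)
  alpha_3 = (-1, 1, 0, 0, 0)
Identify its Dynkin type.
Compute the Cartan integers a_ij = 2(alpha_i, alpha_j)/(alpha_j, alpha_j); the resulting 3x3 Cartan matrix is
[[2, -1, 0], [-1, 2, -1], [0, -1, 2]].
All simple roots have the same length, so the diagram is simply laced. The associated Dynkin diagram is a chain of 3 nodes with single edges (A_3), so the type is A_3 (the algebra sl(4)).

A_3 (sl(4))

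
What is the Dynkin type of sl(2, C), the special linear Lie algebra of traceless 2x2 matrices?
type A_1

This is sl(2), which has dimension 2^2 - 1 = 3 and rank 2 - 1 = 1 (a Cartan subalgebra is the diagonal traceless matrices). In the classification of classical Lie algebras, the special linear algebra sl(n+1) has type A_n; here n = 1, so the Dynkin diagram is a chain of 1 nodes with single edges (A_1). Hence the type is A_1.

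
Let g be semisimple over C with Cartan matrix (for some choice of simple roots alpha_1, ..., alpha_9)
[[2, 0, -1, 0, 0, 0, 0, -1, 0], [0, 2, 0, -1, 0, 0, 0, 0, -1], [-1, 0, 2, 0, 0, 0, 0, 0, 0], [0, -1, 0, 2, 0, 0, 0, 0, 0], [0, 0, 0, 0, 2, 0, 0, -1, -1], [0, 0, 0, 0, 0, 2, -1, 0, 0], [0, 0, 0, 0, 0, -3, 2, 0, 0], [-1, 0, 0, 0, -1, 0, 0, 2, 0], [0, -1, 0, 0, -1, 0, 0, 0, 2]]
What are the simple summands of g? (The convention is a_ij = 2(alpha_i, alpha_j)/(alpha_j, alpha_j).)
A7 ⊕ G2

The diagram associated to this matrix has two connected components: the simple roots {alpha_1, alpha_2, alpha_3, alpha_4, alpha_5, alpha_8, alpha_9} form a chain of 7 nodes with single edges (A_7), and {alpha_6, alpha_7} form two nodes joined by a triple edge (G_2). A semisimple Lie algebra decomposes uniquely as the direct sum of simple ideals, one per connected component of its Dynkin diagram, so g ≅ A_7 ⊕ G_2 (dimension 63 + 14 = 77).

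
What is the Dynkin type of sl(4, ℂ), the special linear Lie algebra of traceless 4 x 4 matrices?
A_3

This is sl(4), which has dimension 4^2 - 1 = 15 and rank 4 - 1 = 3 (a Cartan subalgebra is the diagonal traceless matrices). In the classification of classical Lie algebras, the special linear algebra sl(n+1) has type A_n; here n = 3, so the Dynkin diagram is a chain of 3 nodes with single edges (A_3). Hence the type is A_3.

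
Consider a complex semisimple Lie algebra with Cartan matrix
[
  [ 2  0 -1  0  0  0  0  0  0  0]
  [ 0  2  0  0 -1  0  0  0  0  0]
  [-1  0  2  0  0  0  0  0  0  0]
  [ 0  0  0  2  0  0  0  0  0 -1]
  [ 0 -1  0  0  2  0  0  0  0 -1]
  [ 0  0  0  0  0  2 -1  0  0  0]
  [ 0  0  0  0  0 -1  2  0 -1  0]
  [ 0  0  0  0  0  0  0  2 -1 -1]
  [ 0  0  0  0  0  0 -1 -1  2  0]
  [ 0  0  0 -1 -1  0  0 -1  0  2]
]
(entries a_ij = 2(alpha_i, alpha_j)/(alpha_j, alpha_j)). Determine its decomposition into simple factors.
The diagram associated to this matrix has two connected components: the simple roots {alpha_1, alpha_3} form a chain of 2 nodes with single edges (A_2), and {alpha_2, alpha_4, alpha_5, alpha_6, alpha_7, alpha_8, alpha_9, alpha_10} form a chain of 7 nodes with one extra node attached to the third node from one end (E_8). A semisimple Lie algebra decomposes uniquely as the direct sum of simple ideals, one per connected component of its Dynkin diagram, so g ≅ A_2 ⊕ E_8 (dimension 8 + 248 = 256).

type A_2 + type E_8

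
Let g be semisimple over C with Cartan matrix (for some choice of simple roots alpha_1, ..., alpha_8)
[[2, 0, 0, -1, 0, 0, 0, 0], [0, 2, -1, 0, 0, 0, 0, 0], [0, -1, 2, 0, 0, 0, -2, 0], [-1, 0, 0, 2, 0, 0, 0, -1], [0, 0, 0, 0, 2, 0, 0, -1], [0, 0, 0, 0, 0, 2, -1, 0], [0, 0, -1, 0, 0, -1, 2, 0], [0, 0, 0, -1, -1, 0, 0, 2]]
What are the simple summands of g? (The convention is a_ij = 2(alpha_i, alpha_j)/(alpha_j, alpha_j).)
A4 ⊕ F4

The diagram associated to this matrix has two connected components: the simple roots {alpha_1, alpha_4, alpha_5, alpha_8} form a chain of 4 nodes with single edges (A_4), and {alpha_2, alpha_3, alpha_6, alpha_7} form a chain of 4 nodes with a double edge between the middle two (F_4). A semisimple Lie algebra decomposes uniquely as the direct sum of simple ideals, one per connected component of its Dynkin diagram, so g ≅ A_4 ⊕ F_4 (dimension 24 + 52 = 76).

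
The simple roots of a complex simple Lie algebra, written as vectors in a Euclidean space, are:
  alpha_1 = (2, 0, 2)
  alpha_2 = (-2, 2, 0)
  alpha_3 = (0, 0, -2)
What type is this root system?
Compute the Cartan integers a_ij = 2(alpha_i, alpha_j)/(alpha_j, alpha_j); the resulting 3x3 Cartan matrix is
[[2, -1, -2], [-1, 2, 0], [-1, 0, 2]].
The roots have two lengths (squared-length ratio 2:1); the short ones are alpha_{3}. The associated Dynkin diagram is a chain of 3 nodes with a double edge at one end; the terminal node there is the unique short simple root (B_3), so the type is B_3 (the algebra so(7)).

B_3 (so(7))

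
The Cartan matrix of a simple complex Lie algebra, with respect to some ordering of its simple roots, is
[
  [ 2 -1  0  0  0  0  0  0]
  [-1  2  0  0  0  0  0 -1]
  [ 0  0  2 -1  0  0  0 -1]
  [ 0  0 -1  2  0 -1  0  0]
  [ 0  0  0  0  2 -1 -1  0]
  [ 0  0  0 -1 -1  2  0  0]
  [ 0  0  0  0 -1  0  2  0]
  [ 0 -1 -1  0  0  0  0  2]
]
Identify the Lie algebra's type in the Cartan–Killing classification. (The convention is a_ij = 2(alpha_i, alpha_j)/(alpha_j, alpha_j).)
A_8

The matrix has rank 8 with 2's on the diagonal. Reading the off-diagonal entries as Dynkin edges (a single edge where a_ij = a_ji = -1; a double or triple edge where a_ij * a_ji = 2 or 3), the diagram is a chain of 8 nodes with single edges (A_8). One simple-root ordering that puts it in standard form is (alpha_1, alpha_2, alpha_8, alpha_3, alpha_4, alpha_6, alpha_5, alpha_7). So the algebra is type A_8, i.e. sl(9).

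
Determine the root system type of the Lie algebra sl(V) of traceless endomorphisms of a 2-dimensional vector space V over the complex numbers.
type A_1

This is sl(2), which has dimension 2^2 - 1 = 3 and rank 2 - 1 = 1 (a Cartan subalgebra is the diagonal traceless matrices). In the classification of classical Lie algebras, the special linear algebra sl(n+1) has type A_n; here n = 1, so the Dynkin diagram is a chain of 1 nodes with single edges (A_1). Hence the type is A_1.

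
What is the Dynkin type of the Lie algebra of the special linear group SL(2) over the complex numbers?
This is sl(2), which has dimension 2^2 - 1 = 3 and rank 2 - 1 = 1 (a Cartan subalgebra is the diagonal traceless matrices). In the classification of classical Lie algebras, the special linear algebra sl(n+1) has type A_n; here n = 1, so the Dynkin diagram is a chain of 1 nodes with single edges (A_1). Hence the type is A_1.

type A_1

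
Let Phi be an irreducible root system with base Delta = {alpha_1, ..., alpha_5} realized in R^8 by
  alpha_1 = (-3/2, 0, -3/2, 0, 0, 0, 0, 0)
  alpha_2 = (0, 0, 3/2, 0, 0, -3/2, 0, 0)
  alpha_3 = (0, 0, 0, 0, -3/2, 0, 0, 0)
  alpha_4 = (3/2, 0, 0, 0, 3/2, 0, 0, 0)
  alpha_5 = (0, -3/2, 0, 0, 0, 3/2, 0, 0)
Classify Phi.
type B_5

Compute the Cartan integers a_ij = 2(alpha_i, alpha_j)/(alpha_j, alpha_j); the resulting 5x5 Cartan matrix is
[[2, -1, 0, -1, 0], [-1, 2, 0, 0, -1], [0, 0, 2, -1, 0], [-1, 0, -2, 2, 0], [0, -1, 0, 0, 2]].
The roots have two lengths (squared-length ratio 2:1); the short ones are alpha_{3}. The associated Dynkin diagram is a chain of 5 nodes with a double edge at one end; the terminal node there is the unique short simple root (B_5), so the type is B_5 (the algebra so(11)).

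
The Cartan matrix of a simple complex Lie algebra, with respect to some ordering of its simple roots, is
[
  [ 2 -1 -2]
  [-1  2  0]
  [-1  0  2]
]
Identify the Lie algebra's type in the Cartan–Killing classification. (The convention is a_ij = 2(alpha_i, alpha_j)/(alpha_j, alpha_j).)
The matrix has rank 3 with 2's on the diagonal. Reading the off-diagonal entries as Dynkin edges (a single edge where a_ij = a_ji = -1; a double or triple edge where a_ij * a_ji = 2 or 3), the diagram is a chain of 3 nodes with a double edge at one end; the terminal node there is the unique short simple root (B_3). One simple-root ordering that puts it in standard form is (alpha_2, alpha_1, alpha_3). So the algebra is type B_3, i.e. so(7).

B_3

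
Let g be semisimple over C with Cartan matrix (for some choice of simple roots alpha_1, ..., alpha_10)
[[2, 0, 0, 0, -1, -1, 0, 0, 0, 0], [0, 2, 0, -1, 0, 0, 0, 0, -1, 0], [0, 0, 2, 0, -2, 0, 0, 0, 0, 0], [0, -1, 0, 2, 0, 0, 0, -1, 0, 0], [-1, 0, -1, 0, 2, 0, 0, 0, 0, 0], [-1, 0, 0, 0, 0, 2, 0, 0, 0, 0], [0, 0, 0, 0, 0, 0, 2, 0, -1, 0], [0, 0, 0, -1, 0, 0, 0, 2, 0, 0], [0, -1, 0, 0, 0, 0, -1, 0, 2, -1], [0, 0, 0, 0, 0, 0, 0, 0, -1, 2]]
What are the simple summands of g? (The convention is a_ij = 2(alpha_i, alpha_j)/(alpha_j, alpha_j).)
The diagram associated to this matrix has two connected components: the simple roots {alpha_1, alpha_3, alpha_5, alpha_6} form a chain of 4 nodes with a double edge at one end; the terminal node there is the unique long simple root (C_4), and {alpha_2, alpha_4, alpha_7, alpha_8, alpha_9, alpha_10} form a chain of 4 nodes with a fork of two nodes at one end (D_6). A semisimple Lie algebra decomposes uniquely as the direct sum of simple ideals, one per connected component of its Dynkin diagram, so g ≅ C_4 ⊕ D_6 (dimension 36 + 66 = 102).

C_4 ⊕ D_6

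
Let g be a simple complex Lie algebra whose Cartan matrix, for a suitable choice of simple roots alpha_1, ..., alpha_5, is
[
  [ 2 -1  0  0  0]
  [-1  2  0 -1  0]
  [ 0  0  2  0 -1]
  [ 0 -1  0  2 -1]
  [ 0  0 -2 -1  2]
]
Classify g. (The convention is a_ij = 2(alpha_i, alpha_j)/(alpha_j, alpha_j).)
The matrix has rank 5 with 2's on the diagonal. Reading the off-diagonal entries as Dynkin edges (a single edge where a_ij = a_ji = -1; a double or triple edge where a_ij * a_ji = 2 or 3), the diagram is a chain of 5 nodes with a double edge at one end; the terminal node there is the unique short simple root (B_5). One simple-root ordering that puts it in standard form is (alpha_1, alpha_2, alpha_4, alpha_5, alpha_3). So the algebra is type B_5, i.e. so(11).

B_5 (so(11))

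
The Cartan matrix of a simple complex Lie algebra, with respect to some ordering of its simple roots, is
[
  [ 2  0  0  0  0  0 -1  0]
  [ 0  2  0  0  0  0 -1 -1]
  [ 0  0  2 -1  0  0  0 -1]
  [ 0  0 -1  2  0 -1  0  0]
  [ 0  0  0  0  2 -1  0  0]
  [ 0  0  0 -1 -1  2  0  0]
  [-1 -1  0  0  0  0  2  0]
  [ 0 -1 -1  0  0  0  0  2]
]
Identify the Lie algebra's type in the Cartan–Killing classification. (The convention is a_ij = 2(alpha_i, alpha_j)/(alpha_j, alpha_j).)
The matrix has rank 8 with 2's on the diagonal. Reading the off-diagonal entries as Dynkin edges (a single edge where a_ij = a_ji = -1; a double or triple edge where a_ij * a_ji = 2 or 3), the diagram is a chain of 8 nodes with single edges (A_8). One simple-root ordering that puts it in standard form is (alpha_5, alpha_6, alpha_4, alpha_3, alpha_8, alpha_2, alpha_7, alpha_1). So the algebra is type A_8, i.e. sl(9).

A_8 (sl(9))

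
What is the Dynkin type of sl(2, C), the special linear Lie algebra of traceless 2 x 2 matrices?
This is sl(2), which has dimension 2^2 - 1 = 3 and rank 2 - 1 = 1 (a Cartan subalgebra is the diagonal traceless matrices). In the classification of classical Lie algebras, the special linear algebra sl(n+1) has type A_n; here n = 1, so the Dynkin diagram is a chain of 1 nodes with single edges (A_1). Hence the type is A_1.

A1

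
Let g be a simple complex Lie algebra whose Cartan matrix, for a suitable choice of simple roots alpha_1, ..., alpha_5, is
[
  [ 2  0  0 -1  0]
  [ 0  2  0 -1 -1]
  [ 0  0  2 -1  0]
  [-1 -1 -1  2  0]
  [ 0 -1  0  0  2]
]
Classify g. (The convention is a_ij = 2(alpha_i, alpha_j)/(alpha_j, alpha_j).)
D_5

The matrix has rank 5 with 2's on the diagonal. Reading the off-diagonal entries as Dynkin edges (a single edge where a_ij = a_ji = -1; a double or triple edge where a_ij * a_ji = 2 or 3), the diagram is a chain of 3 nodes with a fork of two nodes at one end (D_5). One simple-root ordering that puts it in standard form is (alpha_5, alpha_2, alpha_4, alpha_1, alpha_3). So the algebra is type D_5, i.e. so(10).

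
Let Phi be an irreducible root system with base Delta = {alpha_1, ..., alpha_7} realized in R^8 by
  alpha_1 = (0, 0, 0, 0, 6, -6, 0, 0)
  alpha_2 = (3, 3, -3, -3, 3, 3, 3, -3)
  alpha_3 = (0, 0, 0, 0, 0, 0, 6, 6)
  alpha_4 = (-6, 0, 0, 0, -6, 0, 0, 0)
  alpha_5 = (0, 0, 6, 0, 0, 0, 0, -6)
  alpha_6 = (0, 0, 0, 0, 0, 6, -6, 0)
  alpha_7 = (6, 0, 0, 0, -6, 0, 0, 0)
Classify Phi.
Compute the Cartan integers a_ij = 2(alpha_i, alpha_j)/(alpha_j, alpha_j); the resulting 7x7 Cartan matrix is
[[2, 0, 0, -1, 0, -1, -1], [0, 2, 0, -1, 0, 0, 0], [0, 0, 2, 0, -1, -1, 0], [-1, -1, 0, 2, 0, 0, 0], [0, 0, -1, 0, 2, 0, 0], [-1, 0, -1, 0, 0, 2, 0], [-1, 0, 0, 0, 0, 0, 2]].
All simple roots have the same length, so the diagram is simply laced. The associated Dynkin diagram is a chain of 6 nodes with one extra node attached to the third node from one end (E_7), so the type is E_7.

E_7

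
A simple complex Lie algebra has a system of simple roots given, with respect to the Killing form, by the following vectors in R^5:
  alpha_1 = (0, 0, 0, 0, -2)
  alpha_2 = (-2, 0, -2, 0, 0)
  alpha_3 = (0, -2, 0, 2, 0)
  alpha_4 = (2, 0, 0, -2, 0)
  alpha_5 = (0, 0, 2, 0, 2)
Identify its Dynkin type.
B_5

Compute the Cartan integers a_ij = 2(alpha_i, alpha_j)/(alpha_j, alpha_j); the resulting 5x5 Cartan matrix is
[[2, 0, 0, 0, -1], [0, 2, 0, -1, -1], [0, 0, 2, -1, 0], [0, -1, -1, 2, 0], [-2, -1, 0, 0, 2]].
The roots have two lengths (squared-length ratio 2:1); the short ones are alpha_{1}. The associated Dynkin diagram is a chain of 5 nodes with a double edge at one end; the terminal node there is the unique short simple root (B_5), so the type is B_5 (the algebra so(11)).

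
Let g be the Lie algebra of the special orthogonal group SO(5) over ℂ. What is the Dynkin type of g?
B_2 (so(5))

This is so(5) with 5 odd, which has dimension 5(5-1)/2 = 10 and rank (5-1)/2 = 2. In the classification of classical Lie algebras, the orthogonal algebra so(2n+1) in an odd number of variables has type B_n; here n = 2, so the Dynkin diagram is a chain of 2 nodes with a double edge at one end; the terminal node there is the unique short simple root (B_2). Hence the type is B_2.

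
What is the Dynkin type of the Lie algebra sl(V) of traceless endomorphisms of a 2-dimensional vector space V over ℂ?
This is sl(2), which has dimension 2^2 - 1 = 3 and rank 2 - 1 = 1 (a Cartan subalgebra is the diagonal traceless matrices). In the classification of classical Lie algebras, the special linear algebra sl(n+1) has type A_n; here n = 1, so the Dynkin diagram is a chain of 1 nodes with single edges (A_1). Hence the type is A_1.

type A_1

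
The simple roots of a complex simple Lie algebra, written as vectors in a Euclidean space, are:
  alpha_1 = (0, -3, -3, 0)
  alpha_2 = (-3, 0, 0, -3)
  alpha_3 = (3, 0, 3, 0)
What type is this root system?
A3

Compute the Cartan integers a_ij = 2(alpha_i, alpha_j)/(alpha_j, alpha_j); the resulting 3x3 Cartan matrix is
[[2, 0, -1], [0, 2, -1], [-1, -1, 2]].
All simple roots have the same length, so the diagram is simply laced. The associated Dynkin diagram is a chain of 3 nodes with single edges (A_3), so the type is A_3 (the algebra sl(4)).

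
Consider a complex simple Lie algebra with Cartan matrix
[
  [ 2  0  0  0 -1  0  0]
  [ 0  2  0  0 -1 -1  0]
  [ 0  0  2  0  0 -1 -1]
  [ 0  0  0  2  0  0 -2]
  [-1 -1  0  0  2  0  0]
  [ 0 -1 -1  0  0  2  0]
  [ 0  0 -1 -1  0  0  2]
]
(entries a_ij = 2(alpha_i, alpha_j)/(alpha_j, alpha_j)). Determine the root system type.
The matrix has rank 7 with 2's on the diagonal. Reading the off-diagonal entries as Dynkin edges (a single edge where a_ij = a_ji = -1; a double or triple edge where a_ij * a_ji = 2 or 3), the diagram is a chain of 7 nodes with a double edge at one end; the terminal node there is the unique long simple root (C_7). One simple-root ordering that puts it in standard form is (alpha_1, alpha_5, alpha_2, alpha_6, alpha_3, alpha_7, alpha_4). So the algebra is type C_7, i.e. sp(14).

C_7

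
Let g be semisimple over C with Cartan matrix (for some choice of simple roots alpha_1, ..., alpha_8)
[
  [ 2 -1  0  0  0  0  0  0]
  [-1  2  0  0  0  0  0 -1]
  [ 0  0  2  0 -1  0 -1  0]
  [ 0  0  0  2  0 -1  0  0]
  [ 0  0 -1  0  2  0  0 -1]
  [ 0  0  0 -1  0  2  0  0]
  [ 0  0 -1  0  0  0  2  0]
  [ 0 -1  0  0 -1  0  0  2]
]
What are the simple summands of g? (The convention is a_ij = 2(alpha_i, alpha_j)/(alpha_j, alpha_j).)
The diagram associated to this matrix has two connected components: the simple roots {alpha_4, alpha_6} form a chain of 2 nodes with single edges (A_2), and {alpha_1, alpha_2, alpha_3, alpha_5, alpha_7, alpha_8} form a chain of 6 nodes with single edges (A_6). A semisimple Lie algebra decomposes uniquely as the direct sum of simple ideals, one per connected component of its Dynkin diagram, so g ≅ A_2 ⊕ A_6 (dimension 8 + 48 = 56).

type A_2 + type A_6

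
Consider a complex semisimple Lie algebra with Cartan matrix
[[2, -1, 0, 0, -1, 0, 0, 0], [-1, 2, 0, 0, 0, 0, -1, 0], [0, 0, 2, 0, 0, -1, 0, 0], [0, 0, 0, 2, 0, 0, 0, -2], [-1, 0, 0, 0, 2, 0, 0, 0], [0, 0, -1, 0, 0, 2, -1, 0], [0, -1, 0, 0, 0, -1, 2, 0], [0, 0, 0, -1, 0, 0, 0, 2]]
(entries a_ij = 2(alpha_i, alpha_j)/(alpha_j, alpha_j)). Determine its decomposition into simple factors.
The diagram associated to this matrix has two connected components: the simple roots {alpha_1, alpha_2, alpha_3, alpha_5, alpha_6, alpha_7} form a chain of 6 nodes with single edges (A_6), and {alpha_4, alpha_8} form a chain of 2 nodes with a double edge at one end; the terminal node there is the unique short simple root (B_2). A semisimple Lie algebra decomposes uniquely as the direct sum of simple ideals, one per connected component of its Dynkin diagram, so g ≅ A_6 ⊕ B_2 (dimension 48 + 10 = 58).

A_6 + B_2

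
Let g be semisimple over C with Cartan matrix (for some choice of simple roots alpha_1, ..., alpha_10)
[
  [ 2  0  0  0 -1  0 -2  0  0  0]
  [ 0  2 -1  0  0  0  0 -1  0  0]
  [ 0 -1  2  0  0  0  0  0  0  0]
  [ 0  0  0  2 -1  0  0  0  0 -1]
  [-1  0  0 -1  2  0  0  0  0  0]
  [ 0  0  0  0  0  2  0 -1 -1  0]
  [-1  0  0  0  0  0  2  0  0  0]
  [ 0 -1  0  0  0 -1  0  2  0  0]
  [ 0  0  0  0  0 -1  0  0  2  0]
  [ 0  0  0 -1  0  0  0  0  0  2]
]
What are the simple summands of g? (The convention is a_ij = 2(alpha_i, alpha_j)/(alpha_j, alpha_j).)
The diagram associated to this matrix has two connected components: the simple roots {alpha_2, alpha_3, alpha_6, alpha_8, alpha_9} form a chain of 5 nodes with single edges (A_5), and {alpha_1, alpha_4, alpha_5, alpha_7, alpha_10} form a chain of 5 nodes with a double edge at one end; the terminal node there is the unique short simple root (B_5). A semisimple Lie algebra decomposes uniquely as the direct sum of simple ideals, one per connected component of its Dynkin diagram, so g ≅ A_5 ⊕ B_5 (dimension 35 + 55 = 90).

A_5 ⊕ B_5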